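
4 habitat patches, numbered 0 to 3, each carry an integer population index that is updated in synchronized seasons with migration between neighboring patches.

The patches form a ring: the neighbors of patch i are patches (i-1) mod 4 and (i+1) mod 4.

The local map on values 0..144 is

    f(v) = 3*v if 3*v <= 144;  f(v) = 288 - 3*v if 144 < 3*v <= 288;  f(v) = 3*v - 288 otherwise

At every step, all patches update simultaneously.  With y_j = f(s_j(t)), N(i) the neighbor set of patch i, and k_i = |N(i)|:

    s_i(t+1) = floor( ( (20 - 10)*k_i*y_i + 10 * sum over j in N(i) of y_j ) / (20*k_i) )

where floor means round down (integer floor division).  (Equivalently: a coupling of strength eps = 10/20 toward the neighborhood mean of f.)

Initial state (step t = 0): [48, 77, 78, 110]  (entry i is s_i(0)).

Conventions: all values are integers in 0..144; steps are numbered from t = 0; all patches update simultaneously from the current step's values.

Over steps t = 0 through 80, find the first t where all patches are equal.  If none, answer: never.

Answer: 26
Key observation: Synchronization is absorbing here: once all patches are equal they stay equal, and step 26 is the first all-equal step.

Derivation:
t=0: [48, 77, 78, 110]  (not all equal)
t=1: [96, 78, 51, 70]  (not all equal)
t=2: [33, 60, 100, 72]  (not all equal)
t=3: [94, 81, 51, 63]  (not all equal)
t=4: [39, 57, 103, 84]  (not all equal)
t=5: [96, 93, 48, 52]  (not all equal)
t=6: [35, 40, 107, 102]  (not all equal)
t=7: [87, 94, 51, 43]  (not all equal)
t=8: [47, 43, 101, 105]  (not all equal)
t=9: [109, 103, 46, 52]  (not all equal)
t=10: [57, 54, 107, 110]  (not all equal)
t=11: [100, 100, 58, 58]  (not all equal)
t=12: [37, 37, 88, 88]  (not all equal)
t=13: [89, 89, 45, 45]  (not all equal)
t=14: [49, 49, 106, 106]  (not all equal)
t=15: [113, 113, 57, 57]  (not all equal)
t=16: [67, 67, 100, 100]  (not all equal)
t=17: [68, 68, 30, 30]  (not all equal)
t=18: [85, 85, 88, 88]  (not all equal)
t=19: [30, 30, 26, 26]  (not all equal)
t=20: [87, 87, 81, 81]  (not all equal)
t=21: [31, 31, 40, 40]  (not all equal)
t=22: [99, 99, 113, 113]  (not all equal)
t=23: [19, 19, 40, 40]  (not all equal)
t=24: [72, 72, 104, 104]  (not all equal)
t=25: [60, 60, 36, 36]  (not all equal)
t=26: [108, 108, 108, 108]  (all equal)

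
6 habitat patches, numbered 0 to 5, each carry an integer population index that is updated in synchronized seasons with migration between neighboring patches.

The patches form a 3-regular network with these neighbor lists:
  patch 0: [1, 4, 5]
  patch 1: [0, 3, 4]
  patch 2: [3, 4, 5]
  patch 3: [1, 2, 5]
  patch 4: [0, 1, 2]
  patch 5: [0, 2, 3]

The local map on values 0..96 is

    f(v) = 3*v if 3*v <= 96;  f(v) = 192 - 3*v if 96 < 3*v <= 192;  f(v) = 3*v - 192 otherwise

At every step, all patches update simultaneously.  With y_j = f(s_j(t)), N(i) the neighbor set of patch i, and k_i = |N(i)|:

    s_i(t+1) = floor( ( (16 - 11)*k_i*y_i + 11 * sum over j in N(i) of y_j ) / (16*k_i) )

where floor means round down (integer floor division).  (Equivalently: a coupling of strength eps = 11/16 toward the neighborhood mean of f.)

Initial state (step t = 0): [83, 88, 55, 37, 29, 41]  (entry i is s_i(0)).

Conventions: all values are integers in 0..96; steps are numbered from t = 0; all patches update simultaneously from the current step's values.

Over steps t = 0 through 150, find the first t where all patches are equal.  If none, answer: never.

Simulating step by step:
t=0: [83, 88, 55, 37, 29, 41]  (not all equal)
t=1: [70, 74, 62, 63, 62, 59]  (not all equal)
t=2: [17, 15, 7, 12, 14, 10]  (not all equal)
t=3: [42, 43, 31, 33, 39, 34]  (not all equal)
t=4: [72, 73, 88, 85, 74, 85]  (not all equal)
t=5: [35, 35, 58, 56, 37, 56]  (not all equal)
t=6: [71, 71, 35, 37, 69, 37]  (not all equal)
t=7: [33, 33, 67, 68, 34, 68]  (not all equal)
t=8: [73, 73, 28, 29, 72, 29]  (not all equal)
t=9: [40, 40, 71, 72, 39, 72]  (not all equal)
t=10: [61, 61, 34, 34, 61, 34]  (not all equal)
t=11: [27, 27, 71, 71, 27, 71]  (not all equal)
t=12: [67, 67, 34, 34, 67, 34]  (not all equal)
t=13: [27, 27, 71, 71, 27, 71]  (not all equal)

Answer: never
Key observation: The state at step 11 reappears at step 13 — the system is in a cycle of period 2 from step 11 on.  No step 0..13 is synchronized, and the cycle repeats forever, so no step up to 150 (or ever) has all patches equal.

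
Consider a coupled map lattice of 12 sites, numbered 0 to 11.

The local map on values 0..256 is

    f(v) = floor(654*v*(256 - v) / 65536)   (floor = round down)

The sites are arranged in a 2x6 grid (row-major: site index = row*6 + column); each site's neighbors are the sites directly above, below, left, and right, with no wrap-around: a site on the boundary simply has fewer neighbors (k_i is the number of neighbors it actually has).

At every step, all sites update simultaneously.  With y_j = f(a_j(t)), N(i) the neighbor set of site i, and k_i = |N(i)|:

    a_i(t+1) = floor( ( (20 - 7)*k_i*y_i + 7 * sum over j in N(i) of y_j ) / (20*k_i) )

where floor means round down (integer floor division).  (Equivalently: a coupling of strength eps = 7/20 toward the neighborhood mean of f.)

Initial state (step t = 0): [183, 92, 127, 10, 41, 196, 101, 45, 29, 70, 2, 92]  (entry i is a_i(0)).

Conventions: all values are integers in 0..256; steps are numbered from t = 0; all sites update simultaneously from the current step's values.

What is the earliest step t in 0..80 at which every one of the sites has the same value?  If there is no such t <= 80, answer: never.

Answer: never
Key observation: The state at step 6 reappears at step 8 — the system is in a cycle of period 2 from step 6 on.  No step 0..8 is synchronized, and the cycle repeats forever, so no step up to 80 (or ever) has all sites equal.

Derivation:
t=0: [183, 92, 127, 10, 41, 196, 101, 45, 29, 70, 2, 92]  (not all equal)
t=1: [140, 143, 133, 59, 73, 117, 141, 104, 87, 94, 45, 118]  (not all equal)
t=2: [161, 160, 155, 126, 129, 156, 160, 156, 149, 139, 113, 150]  (not all equal)
t=3: [152, 153, 156, 162, 161, 156, 153, 155, 158, 161, 161, 158]  (not all equal)
t=4: [157, 156, 154, 151, 152, 154, 156, 156, 154, 152, 152, 153]  (not all equal)
t=5: [155, 155, 156, 157, 157, 156, 155, 155, 156, 157, 157, 156]  (not all equal)
t=6: [156, 155, 155, 155, 155, 155, 156, 155, 155, 155, 155, 155]  (not all equal)
t=7: [155, 155, 156, 156, 156, 156, 155, 155, 156, 156, 156, 156]  (not all equal)
t=8: [156, 155, 155, 155, 155, 155, 156, 155, 155, 155, 155, 155]  (not all equal)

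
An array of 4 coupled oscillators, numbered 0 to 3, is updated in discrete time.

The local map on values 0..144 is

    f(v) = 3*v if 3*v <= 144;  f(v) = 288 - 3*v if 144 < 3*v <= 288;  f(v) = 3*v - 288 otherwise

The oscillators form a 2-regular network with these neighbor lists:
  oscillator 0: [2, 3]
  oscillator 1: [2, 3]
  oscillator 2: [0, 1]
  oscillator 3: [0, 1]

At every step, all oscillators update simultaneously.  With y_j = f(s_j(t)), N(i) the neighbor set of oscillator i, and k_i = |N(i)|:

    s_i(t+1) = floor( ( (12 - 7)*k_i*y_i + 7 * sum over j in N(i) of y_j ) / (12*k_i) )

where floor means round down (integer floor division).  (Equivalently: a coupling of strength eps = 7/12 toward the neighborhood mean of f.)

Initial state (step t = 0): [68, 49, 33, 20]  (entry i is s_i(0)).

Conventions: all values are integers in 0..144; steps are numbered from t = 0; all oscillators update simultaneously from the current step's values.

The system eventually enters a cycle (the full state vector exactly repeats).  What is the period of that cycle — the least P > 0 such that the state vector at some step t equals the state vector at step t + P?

Simulating step by step:
t=0: [68, 49, 33, 20]
t=1: [81, 105, 106, 90]
t=2: [32, 25, 33, 28]
t=3: [93, 84, 91, 84]
t=4: [18, 29, 19, 28]
t=5: [63, 77, 64, 76]
t=6: [86, 69, 85, 70]
t=7: [44, 66, 46, 64]
t=8: [123, 105, 122, 104]
t=9: [63, 41, 64, 41]
t=10: [105, 115, 104, 116]
t=11: [35, 48, 34, 49]
t=12: [114, 130, 115, 131]
t=13: [69, 89, 69, 89]
t=14: [63, 38, 63, 38]
t=15: [103, 109, 103, 109]
t=16: [26, 33, 26, 33]
t=17: [84, 92, 84, 92]
t=18: [29, 19, 29, 19]
t=19: [78, 65, 78, 65]
t=20: [65, 81, 65, 81]
t=21: [79, 59, 79, 59]
t=22: [68, 93, 68, 93]
t=23: [62, 30, 62, 30]
t=24: [98, 93, 98, 93]
t=25: [6, 8, 6, 8]
t=26: [19, 22, 19, 22]
t=27: [59, 63, 59, 63]
t=28: [107, 102, 107, 102]
t=29: [28, 22, 28, 22]
t=30: [78, 71, 78, 71]
t=31: [60, 68, 60, 68]
t=32: [101, 91, 101, 91]
t=33: [15, 15, 15, 15]
t=34: [45, 45, 45, 45]
t=35: [135, 135, 135, 135]
t=36: [117, 117, 117, 117]
t=37: [63, 63, 63, 63]
t=38: [99, 99, 99, 99]
t=39: [9, 9, 9, 9]
t=40: [27, 27, 27, 27]
t=41: [81, 81, 81, 81]
t=42: [45, 45, 45, 45]

Answer: 8
Key observation: The state at step 34, [45, 45, 45, 45], reappears at step 42 — and no state repeats earlier — so the cycle the system enters has period 8.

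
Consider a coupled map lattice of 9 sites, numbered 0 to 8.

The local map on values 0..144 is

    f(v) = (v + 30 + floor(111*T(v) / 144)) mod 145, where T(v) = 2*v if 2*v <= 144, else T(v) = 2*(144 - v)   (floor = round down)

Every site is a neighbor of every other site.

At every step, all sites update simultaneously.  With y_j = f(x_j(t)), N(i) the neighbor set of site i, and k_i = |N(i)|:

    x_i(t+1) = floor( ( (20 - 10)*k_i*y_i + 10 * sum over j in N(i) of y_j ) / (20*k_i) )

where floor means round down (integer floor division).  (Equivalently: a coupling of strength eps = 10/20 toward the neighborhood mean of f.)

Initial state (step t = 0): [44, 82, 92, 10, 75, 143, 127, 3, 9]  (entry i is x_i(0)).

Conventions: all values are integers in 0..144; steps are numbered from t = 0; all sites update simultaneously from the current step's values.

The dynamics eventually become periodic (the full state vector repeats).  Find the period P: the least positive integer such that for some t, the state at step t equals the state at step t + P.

Simulating step by step:
t=0: [44, 82, 92, 10, 75, 143, 127, 3, 9]
t=1: [95, 60, 58, 57, 62, 46, 50, 49, 56]
t=2: [39, 31, 29, 27, 33, 15, 20, 19, 27]
t=3: [111, 101, 99, 97, 104, 84, 89, 88, 97]
t=4: [50, 53, 53, 54, 52, 57, 55, 56, 54]
t=5: [17, 20, 20, 21, 19, 24, 22, 23, 21]
t=6: [78, 81, 81, 82, 80, 86, 83, 84, 82]
t=7: [63, 62, 62, 62, 62, 61, 62, 61, 62]
t=8: [43, 41, 41, 41, 41, 41, 41, 41, 41]
t=9: [136, 134, 134, 134, 134, 134, 134, 134, 134]
t=10: [33, 33, 33, 33, 33, 33, 33, 33, 33]
t=11: [113, 113, 113, 113, 113, 113, 113, 113, 113]
t=12: [45, 45, 45, 45, 45, 45, 45, 45, 45]
t=13: [144, 144, 144, 144, 144, 144, 144, 144, 144]
t=14: [29, 29, 29, 29, 29, 29, 29, 29, 29]
t=15: [103, 103, 103, 103, 103, 103, 103, 103, 103]
t=16: [51, 51, 51, 51, 51, 51, 51, 51, 51]
t=17: [14, 14, 14, 14, 14, 14, 14, 14, 14]
t=18: [65, 65, 65, 65, 65, 65, 65, 65, 65]
t=19: [50, 50, 50, 50, 50, 50, 50, 50, 50]
t=20: [12, 12, 12, 12, 12, 12, 12, 12, 12]
t=21: [60, 60, 60, 60, 60, 60, 60, 60, 60]
t=22: [37, 37, 37, 37, 37, 37, 37, 37, 37]
t=23: [124, 124, 124, 124, 124, 124, 124, 124, 124]
t=24: [39, 39, 39, 39, 39, 39, 39, 39, 39]
t=25: [129, 129, 129, 129, 129, 129, 129, 129, 129]
t=26: [37, 37, 37, 37, 37, 37, 37, 37, 37]

Answer: 4
Key observation: The state at step 22, [37, 37, 37, 37, 37, 37, 37, 37, 37], reappears at step 26 — and no state repeats earlier — so the cycle the system enters has period 4.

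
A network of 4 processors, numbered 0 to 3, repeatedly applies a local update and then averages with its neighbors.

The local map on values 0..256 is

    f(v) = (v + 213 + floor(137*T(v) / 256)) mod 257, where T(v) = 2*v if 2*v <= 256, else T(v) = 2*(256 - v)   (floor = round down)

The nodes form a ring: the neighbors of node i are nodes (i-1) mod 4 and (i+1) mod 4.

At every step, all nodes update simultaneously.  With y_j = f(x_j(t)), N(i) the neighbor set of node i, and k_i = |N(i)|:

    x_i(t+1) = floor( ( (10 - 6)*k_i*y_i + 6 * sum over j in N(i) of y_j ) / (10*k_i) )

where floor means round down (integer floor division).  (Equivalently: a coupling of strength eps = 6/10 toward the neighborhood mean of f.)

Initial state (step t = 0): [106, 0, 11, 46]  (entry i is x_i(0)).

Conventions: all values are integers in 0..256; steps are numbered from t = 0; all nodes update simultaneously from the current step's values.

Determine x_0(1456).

Simulating step by step:
t=0: [106, 0, 11, 46]
t=1: [149, 208, 173, 143]
t=2: [217, 216, 217, 218]
t=3: [214, 214, 214, 214]
t=4: [214, 214, 214, 214]

Answer: x_0(1456) = 214
Key observation: The state at step 3, [214, 214, 214, 214], reappears at step 4: the system is in a cycle of period 1 from step 3 on.  Therefore the state at step 1456 equals the state at step 3 + ((1456 - 3) mod 1) = 3, which is [214, 214, 214, 214].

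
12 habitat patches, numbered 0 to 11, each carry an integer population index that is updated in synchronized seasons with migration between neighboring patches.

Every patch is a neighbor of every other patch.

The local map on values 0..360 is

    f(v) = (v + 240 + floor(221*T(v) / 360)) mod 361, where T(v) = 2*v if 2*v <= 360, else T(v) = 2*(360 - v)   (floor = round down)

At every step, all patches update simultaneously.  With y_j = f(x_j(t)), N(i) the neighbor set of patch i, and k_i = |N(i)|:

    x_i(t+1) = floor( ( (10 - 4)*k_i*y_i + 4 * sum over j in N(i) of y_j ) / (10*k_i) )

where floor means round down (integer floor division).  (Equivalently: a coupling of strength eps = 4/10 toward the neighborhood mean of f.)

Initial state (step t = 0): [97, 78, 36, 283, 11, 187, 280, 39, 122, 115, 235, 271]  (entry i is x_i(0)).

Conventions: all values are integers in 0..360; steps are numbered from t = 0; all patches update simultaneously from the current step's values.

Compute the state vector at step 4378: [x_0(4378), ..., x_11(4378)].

Answer: [261, 261, 261, 261, 261, 261, 261, 261, 261, 261, 261, 261]
Key observation: The state at step 5, [261, 261, 261, 261, 261, 261, 261, 261, 261, 261, 261, 261], reappears at step 6: the system is in a cycle of period 1 from step 5 on.  Therefore the state at step 4378 equals the state at step 5 + ((4378 - 5) mod 1) = 5, which is [261, 261, 261, 261, 261, 261, 261, 261, 261, 261, 261, 261].

Derivation:
t=0: [97, 78, 36, 283, 11, 187, 280, 39, 122, 115, 235, 271]
t=1: [150, 126, 277, 240, 245, 253, 241, 280, 181, 172, 247, 242]
t=2: [229, 199, 254, 259, 259, 257, 259, 254, 266, 257, 258, 259]
t=3: [266, 270, 263, 262, 262, 262, 262, 263, 261, 262, 262, 262]
t=4: [260, 259, 260, 260, 260, 260, 260, 260, 260, 260, 260, 260]
t=5: [261, 261, 261, 261, 261, 261, 261, 261, 261, 261, 261, 261]
t=6: [261, 261, 261, 261, 261, 261, 261, 261, 261, 261, 261, 261]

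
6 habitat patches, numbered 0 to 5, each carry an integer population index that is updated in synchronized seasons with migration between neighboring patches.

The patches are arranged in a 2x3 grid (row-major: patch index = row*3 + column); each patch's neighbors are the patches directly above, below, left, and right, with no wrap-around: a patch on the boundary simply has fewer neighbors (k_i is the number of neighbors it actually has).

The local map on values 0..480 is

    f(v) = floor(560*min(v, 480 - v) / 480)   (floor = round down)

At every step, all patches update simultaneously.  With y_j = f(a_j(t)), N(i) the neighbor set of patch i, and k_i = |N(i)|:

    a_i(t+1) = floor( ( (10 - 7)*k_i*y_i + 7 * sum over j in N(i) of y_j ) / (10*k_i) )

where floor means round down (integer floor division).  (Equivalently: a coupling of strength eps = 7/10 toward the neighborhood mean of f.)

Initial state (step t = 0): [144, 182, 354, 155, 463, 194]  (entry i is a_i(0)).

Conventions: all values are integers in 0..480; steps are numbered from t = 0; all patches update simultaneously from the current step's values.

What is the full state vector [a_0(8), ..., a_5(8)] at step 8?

Answer: [237, 238, 238, 237, 237, 238]

Derivation:
t=0: [144, 182, 354, 155, 463, 194]
t=1: [187, 141, 197, 119, 149, 125]
t=2: [171, 193, 176, 178, 156, 184]
t=3: [210, 204, 215, 195, 205, 199]
t=4: [236, 242, 239, 237, 234, 240]
t=5: [276, 275, 278, 274, 276, 276]
t=6: [239, 237, 237, 238, 238, 236]
t=7: [276, 276, 275, 277, 276, 276]
t=8: [237, 238, 238, 237, 237, 238]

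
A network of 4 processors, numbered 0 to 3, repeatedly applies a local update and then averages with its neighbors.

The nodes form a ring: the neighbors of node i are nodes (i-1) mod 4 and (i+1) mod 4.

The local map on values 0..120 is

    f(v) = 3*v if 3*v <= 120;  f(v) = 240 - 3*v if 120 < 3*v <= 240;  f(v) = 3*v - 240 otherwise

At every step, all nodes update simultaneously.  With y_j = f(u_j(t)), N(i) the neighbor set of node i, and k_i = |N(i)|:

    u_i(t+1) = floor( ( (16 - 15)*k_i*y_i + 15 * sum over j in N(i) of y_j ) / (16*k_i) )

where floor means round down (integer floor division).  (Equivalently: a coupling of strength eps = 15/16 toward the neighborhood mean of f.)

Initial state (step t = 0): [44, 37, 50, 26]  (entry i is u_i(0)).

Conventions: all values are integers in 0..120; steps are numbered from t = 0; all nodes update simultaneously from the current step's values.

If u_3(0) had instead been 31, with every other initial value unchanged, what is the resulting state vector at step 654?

Answer: [54, 54, 54, 54]
Key observation: The state at step 10, [54, 54, 54, 54], reappears at step 14: the system is in a cycle of period 4 from step 10 on.  Therefore the state at step 654 equals the state at step 10 + ((654 - 10) mod 4) = 10, which is [54, 54, 54, 54].

Derivation:
t=0: [44, 37, 50, 31]
t=1: [102, 99, 101, 98]
t=2: [56, 64, 55, 63]
t=3: [50, 71, 51, 72]
t=4: [29, 84, 29, 84]
t=5: [16, 82, 16, 82]
t=6: [8, 45, 8, 45]
t=7: [99, 29, 99, 29]
t=8: [85, 58, 85, 58]
t=9: [62, 18, 62, 18]
t=10: [54, 54, 54, 54]
t=11: [78, 78, 78, 78]
t=12: [6, 6, 6, 6]
t=13: [18, 18, 18, 18]
t=14: [54, 54, 54, 54]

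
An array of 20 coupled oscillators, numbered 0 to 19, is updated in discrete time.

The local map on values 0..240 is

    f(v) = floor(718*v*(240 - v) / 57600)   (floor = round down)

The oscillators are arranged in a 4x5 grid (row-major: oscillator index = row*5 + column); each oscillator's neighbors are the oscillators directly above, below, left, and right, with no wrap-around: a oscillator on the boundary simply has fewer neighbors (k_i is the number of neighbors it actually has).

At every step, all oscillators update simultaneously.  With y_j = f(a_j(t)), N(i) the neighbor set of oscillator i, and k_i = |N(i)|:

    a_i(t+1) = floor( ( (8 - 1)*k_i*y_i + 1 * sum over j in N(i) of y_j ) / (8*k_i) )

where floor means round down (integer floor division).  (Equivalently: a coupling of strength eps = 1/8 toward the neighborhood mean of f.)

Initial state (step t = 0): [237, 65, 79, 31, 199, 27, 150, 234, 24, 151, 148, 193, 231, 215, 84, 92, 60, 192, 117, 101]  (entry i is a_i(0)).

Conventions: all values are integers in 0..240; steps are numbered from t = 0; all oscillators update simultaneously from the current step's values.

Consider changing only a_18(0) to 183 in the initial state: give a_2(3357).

Simulating step by step:
t=0: [237, 65, 79, 31, 199, 27, 150, 234, 24, 151, 148, 193, 231, 215, 84, 92, 60, 192, 183, 101]
t=1: [20, 137, 148, 83, 103, 76, 157, 27, 66, 159, 162, 114, 31, 70, 159, 166, 133, 111, 128, 171]
t=2: [67, 169, 164, 162, 173, 151, 159, 79, 142, 159, 157, 174, 88, 147, 158, 154, 176, 173, 175, 149]
t=3: [145, 149, 154, 157, 145, 165, 159, 158, 171, 159, 161, 144, 164, 168, 161, 163, 141, 144, 143, 166]
t=4: [169, 168, 164, 161, 169, 155, 160, 160, 148, 159, 158, 170, 156, 151, 157, 157, 173, 171, 170, 154]
t=5: [150, 150, 155, 157, 150, 163, 158, 159, 168, 160, 160, 149, 162, 166, 162, 160, 145, 147, 149, 163]
t=6: [167, 167, 163, 161, 167, 156, 161, 159, 151, 158, 159, 168, 157, 153, 156, 159, 170, 169, 167, 156]
t=7: [151, 151, 156, 158, 152, 162, 157, 160, 166, 160, 159, 150, 161, 164, 163, 159, 148, 149, 152, 162]
t=8: [166, 166, 162, 160, 165, 157, 162, 159, 153, 158, 160, 167, 158, 155, 156, 160, 168, 168, 165, 157]
t=9: [153, 153, 157, 158, 154, 161, 156, 160, 164, 160, 158, 151, 160, 163, 162, 158, 150, 150, 154, 161]
t=10: [164, 164, 161, 160, 164, 158, 162, 159, 155, 159, 161, 166, 159, 156, 157, 161, 167, 167, 164, 158]
t=11: [155, 155, 158, 159, 155, 160, 157, 159, 163, 160, 157, 153, 159, 162, 161, 157, 151, 151, 155, 160]
t=12: [163, 163, 161, 160, 163, 159, 162, 159, 156, 159, 162, 164, 160, 157, 158, 162, 166, 166, 163, 159]
t=13: [156, 156, 158, 159, 156, 159, 157, 159, 162, 160, 157, 155, 158, 161, 160, 156, 153, 153, 156, 159]
t=14: [162, 162, 161, 160, 162, 160, 161, 160, 157, 159, 162, 163, 161, 158, 159, 163, 164, 164, 162, 160]
t=15: [157, 157, 158, 159, 157, 158, 157, 159, 161, 159, 157, 156, 157, 160, 160, 156, 155, 155, 157, 158]
t=16: [161, 161, 160, 160, 161, 161, 161, 160, 158, 159, 162, 162, 161, 159, 159, 163, 163, 163, 161, 160]
t=17: [158, 158, 158, 159, 158, 157, 158, 159, 160, 159, 157, 157, 158, 159, 159, 156, 156, 156, 158, 159]
t=18: [161, 161, 160, 160, 160, 161, 161, 160, 159, 160, 162, 161, 161, 160, 160, 162, 162, 162, 161, 160]
t=19: [158, 158, 158, 159, 159, 157, 158, 158, 159, 159, 157, 157, 158, 158, 159, 157, 157, 157, 158, 158]
t=20: [161, 161, 160, 160, 160, 161, 161, 160, 160, 160, 162, 161, 161, 160, 160, 162, 162, 161, 161, 160]
t=21: [158, 158, 158, 159, 159, 157, 158, 158, 159, 159, 157, 157, 158, 158, 159, 157, 157, 157, 158, 158]

Answer: a_2(3357) = 158
Key observation: The state at step 19, [158, 158, 158, 159, 159, 157, 158, 158, 159, 159, 157, 157, 158, 158, 159, 157, 157, 157, 158, 158], reappears at step 21: the system is in a cycle of period 2 from step 19 on.  Therefore the state at step 3357 equals the state at step 19 + ((3357 - 19) mod 2) = 19, which is [158, 158, 158, 159, 159, 157, 158, 158, 159, 159, 157, 157, 158, 158, 159, 157, 157, 157, 158, 158].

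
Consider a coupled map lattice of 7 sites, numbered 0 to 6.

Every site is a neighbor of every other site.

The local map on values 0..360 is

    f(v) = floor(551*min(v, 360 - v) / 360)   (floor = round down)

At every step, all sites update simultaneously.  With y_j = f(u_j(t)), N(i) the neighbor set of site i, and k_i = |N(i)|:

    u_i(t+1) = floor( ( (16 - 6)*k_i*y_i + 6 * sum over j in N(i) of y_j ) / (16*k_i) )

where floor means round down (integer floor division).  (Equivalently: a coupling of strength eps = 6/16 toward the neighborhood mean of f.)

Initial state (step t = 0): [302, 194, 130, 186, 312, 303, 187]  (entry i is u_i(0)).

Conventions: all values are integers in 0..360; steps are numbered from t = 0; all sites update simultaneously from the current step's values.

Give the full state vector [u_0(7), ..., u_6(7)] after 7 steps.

Answer: [238, 244, 258, 243, 236, 238, 243]

Derivation:
t=0: [302, 194, 130, 186, 312, 303, 187]
t=1: [126, 219, 188, 226, 117, 125, 225]
t=2: [198, 211, 238, 206, 191, 198, 206]
t=3: [241, 230, 206, 234, 247, 241, 234]
t=4: [186, 195, 216, 192, 181, 186, 192]
t=5: [261, 253, 235, 256, 265, 261, 256]
t=6: [154, 161, 177, 159, 151, 154, 159]
t=7: [238, 244, 258, 243, 236, 238, 243]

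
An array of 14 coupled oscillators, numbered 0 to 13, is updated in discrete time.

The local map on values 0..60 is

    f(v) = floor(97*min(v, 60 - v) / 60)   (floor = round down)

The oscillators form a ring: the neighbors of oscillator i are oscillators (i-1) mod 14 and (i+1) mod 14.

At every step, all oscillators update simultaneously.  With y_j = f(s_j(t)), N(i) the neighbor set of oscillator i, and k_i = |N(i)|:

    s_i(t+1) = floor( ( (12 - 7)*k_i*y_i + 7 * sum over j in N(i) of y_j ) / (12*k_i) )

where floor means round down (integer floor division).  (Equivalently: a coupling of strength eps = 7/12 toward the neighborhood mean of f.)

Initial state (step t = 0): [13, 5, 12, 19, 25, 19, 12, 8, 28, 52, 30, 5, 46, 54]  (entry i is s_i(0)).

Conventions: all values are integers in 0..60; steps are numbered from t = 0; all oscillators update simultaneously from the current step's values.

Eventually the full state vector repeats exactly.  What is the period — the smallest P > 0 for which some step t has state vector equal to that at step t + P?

Simulating step by step:
t=0: [13, 5, 12, 19, 25, 19, 12, 8, 28, 52, 30, 5, 46, 54]
t=1: [13, 15, 19, 29, 34, 29, 20, 23, 25, 32, 25, 23, 14, 16]
t=2: [23, 24, 32, 40, 44, 40, 37, 36, 40, 42, 40, 33, 27, 22]
t=3: [36, 39, 39, 33, 29, 31, 35, 35, 32, 30, 34, 39, 40, 37]
t=4: [36, 34, 35, 40, 45, 44, 41, 41, 44, 45, 41, 35, 33, 35]
t=5: [39, 40, 38, 32, 26, 26, 28, 28, 26, 26, 31, 37, 41, 40]
t=6: [32, 33, 37, 41, 42, 42, 44, 44, 42, 43, 42, 37, 32, 31]
t=7: [44, 41, 36, 31, 29, 27, 26, 26, 27, 28, 30, 37, 42, 45]
t=8: [26, 30, 38, 43, 45, 43, 42, 42, 43, 45, 43, 37, 29, 25]
t=9: [43, 42, 36, 28, 25, 26, 28, 28, 26, 25, 29, 36, 41, 42]
t=10: [28, 31, 37, 41, 42, 42, 44, 44, 42, 42, 41, 38, 32, 28]
t=11: [45, 43, 37, 31, 29, 27, 26, 26, 27, 29, 31, 36, 42, 45]
t=12: [24, 29, 36, 43, 45, 43, 42, 42, 43, 45, 43, 37, 30, 25]
t=13: [40, 41, 37, 29, 25, 26, 28, 28, 26, 25, 29, 37, 42, 41]
t=14: [30, 32, 37, 41, 42, 42, 44, 44, 42, 42, 41, 37, 31, 30]
t=15: [47, 43, 37, 31, 29, 27, 26, 26, 27, 29, 31, 37, 43, 47]
t=16: [22, 28, 36, 43, 45, 43, 42, 42, 43, 45, 43, 36, 28, 22]
t=17: [37, 40, 36, 29, 25, 26, 28, 28, 26, 25, 29, 36, 40, 37]
t=18: [35, 35, 38, 41, 42, 42, 44, 44, 42, 42, 41, 38, 35, 35]
t=19: [40, 38, 35, 31, 29, 27, 26, 26, 27, 29, 31, 35, 38, 40]
t=20: [32, 35, 40, 44, 45, 43, 42, 42, 43, 45, 44, 40, 35, 32]
t=21: [43, 39, 32, 26, 25, 26, 28, 28, 26, 25, 26, 32, 39, 43]
t=22: [28, 34, 40, 42, 41, 42, 44, 44, 42, 41, 42, 40, 34, 28]
t=23: [44, 39, 34, 30, 29, 28, 26, 26, 28, 29, 30, 34, 39, 44]
t=24: [27, 33, 41, 45, 46, 44, 42, 42, 44, 46, 45, 41, 33, 27]
t=25: [43, 39, 32, 25, 23, 25, 27, 27, 25, 23, 25, 32, 39, 43]
t=26: [28, 34, 40, 40, 38, 40, 42, 42, 40, 38, 40, 40, 34, 28]
t=27: [44, 39, 34, 32, 33, 32, 29, 29, 32, 33, 32, 34, 39, 44]
t=28: [27, 33, 40, 43, 44, 44, 45, 45, 44, 44, 43, 40, 33, 27]
t=29: [43, 39, 33, 27, 25, 24, 24, 24, 24, 25, 27, 33, 39, 43]
t=30: [28, 34, 40, 42, 40, 38, 38, 38, 38, 40, 42, 40, 34, 28]
t=31: [44, 39, 34, 30, 32, 34, 35, 35, 34, 32, 30, 34, 39, 44]
t=32: [27, 33, 41, 45, 45, 42, 40, 40, 42, 45, 45, 41, 33, 27]
t=33: [43, 39, 32, 25, 25, 28, 31, 31, 28, 25, 25, 32, 39, 43]
t=34: [28, 34, 40, 41, 41, 43, 45, 45, 43, 41, 41, 40, 34, 28]
t=35: [44, 39, 34, 30, 29, 27, 24, 24, 27, 29, 30, 34, 39, 44]
t=36: [27, 33, 41, 45, 45, 42, 39, 39, 42, 45, 45, 41, 33, 27]
t=37: [43, 39, 32, 25, 25, 28, 31, 31, 28, 25, 25, 32, 39, 43]

Answer: 4
Key observation: The state at step 33, [43, 39, 32, 25, 25, 28, 31, 31, 28, 25, 25, 32, 39, 43], reappears at step 37 — and no state repeats earlier — so the cycle the system enters has period 4.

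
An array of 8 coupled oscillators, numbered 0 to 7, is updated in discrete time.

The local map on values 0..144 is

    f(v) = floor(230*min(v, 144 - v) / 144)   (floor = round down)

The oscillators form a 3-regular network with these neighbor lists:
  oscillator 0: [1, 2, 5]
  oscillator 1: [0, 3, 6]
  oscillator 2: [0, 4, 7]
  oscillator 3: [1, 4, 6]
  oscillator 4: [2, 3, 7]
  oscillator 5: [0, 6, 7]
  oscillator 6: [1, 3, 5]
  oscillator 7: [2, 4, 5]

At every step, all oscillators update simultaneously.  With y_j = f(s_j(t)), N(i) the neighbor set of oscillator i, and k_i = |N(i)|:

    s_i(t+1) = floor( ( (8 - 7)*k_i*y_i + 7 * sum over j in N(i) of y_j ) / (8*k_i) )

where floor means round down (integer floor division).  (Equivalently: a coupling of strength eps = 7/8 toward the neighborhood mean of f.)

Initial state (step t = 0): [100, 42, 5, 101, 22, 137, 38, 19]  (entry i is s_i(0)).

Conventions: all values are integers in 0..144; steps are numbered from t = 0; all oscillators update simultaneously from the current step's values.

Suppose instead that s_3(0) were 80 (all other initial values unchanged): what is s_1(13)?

Answer: s_1(13) = 87
Key observation: This trace re-runs the system from the modified initial state.

Derivation:
t=0: [100, 42, 5, 80, 22, 137, 38, 19]
t=1: [33, 76, 40, 60, 44, 48, 60, 19]
t=2: [78, 84, 52, 91, 63, 61, 93, 64]
t=3: [93, 90, 99, 91, 90, 96, 90, 94]
t=4: [78, 83, 80, 85, 79, 81, 82, 77]
t=5: [100, 99, 104, 98, 101, 103, 97, 102]
t=6: [66, 72, 67, 71, 67, 69, 70, 65]
t=7: [109, 110, 105, 111, 107, 106, 112, 107]
t=8: [58, 52, 58, 54, 57, 55, 54, 60]
t=9: [87, 87, 92, 86, 91, 90, 85, 90]
t=10: [87, 92, 86, 89, 86, 89, 90, 84]
t=11: [87, 87, 92, 87, 91, 90, 85, 90]
t=12: [87, 91, 86, 89, 86, 89, 89, 84]
t=13: [88, 87, 92, 87, 91, 90, 86, 90]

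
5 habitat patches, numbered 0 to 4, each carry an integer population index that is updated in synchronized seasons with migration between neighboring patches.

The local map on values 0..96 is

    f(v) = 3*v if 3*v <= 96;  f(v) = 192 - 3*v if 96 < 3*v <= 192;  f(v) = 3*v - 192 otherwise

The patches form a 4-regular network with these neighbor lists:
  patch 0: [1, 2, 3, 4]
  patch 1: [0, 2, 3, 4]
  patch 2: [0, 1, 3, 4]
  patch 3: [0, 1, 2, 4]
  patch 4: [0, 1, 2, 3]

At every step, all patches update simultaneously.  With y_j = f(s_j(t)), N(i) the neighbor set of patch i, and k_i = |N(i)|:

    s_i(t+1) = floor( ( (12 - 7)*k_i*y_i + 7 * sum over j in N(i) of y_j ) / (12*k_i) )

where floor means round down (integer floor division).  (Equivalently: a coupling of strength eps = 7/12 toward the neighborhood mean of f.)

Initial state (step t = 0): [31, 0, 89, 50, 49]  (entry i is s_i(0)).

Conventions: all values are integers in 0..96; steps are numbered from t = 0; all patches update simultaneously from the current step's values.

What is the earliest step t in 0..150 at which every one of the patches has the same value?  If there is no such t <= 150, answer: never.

Answer: never
Key observation: The state at step 16 reappears at step 18 — the system is in a cycle of period 2 from step 16 on.  No step 0..18 is synchronized, and the cycle repeats forever, so no step up to 150 (or ever) has all patches equal.

Derivation:
t=0: [31, 0, 89, 50, 49]  (not all equal)
t=1: [62, 37, 57, 48, 49]  (not all equal)
t=2: [30, 51, 35, 42, 41]  (not all equal)
t=3: [75, 61, 74, 69, 69]  (not all equal)
t=4: [23, 17, 23, 18, 18]  (not all equal)
t=5: [62, 57, 62, 57, 57]  (not all equal)
t=6: [12, 16, 12, 16, 16]  (not all equal)
t=7: [41, 44, 41, 44, 44]  (not all equal)
t=8: [65, 62, 65, 62, 62]  (not all equal)
t=9: [4, 5, 4, 5, 5]  (not all equal)
t=10: [13, 14, 13, 14, 14]  (not all equal)
t=11: [40, 41, 40, 41, 41]  (not all equal)
t=12: [70, 69, 70, 69, 69]  (not all equal)
t=13: [16, 15, 16, 15, 15]  (not all equal)
t=14: [46, 45, 46, 45, 45]  (not all equal)
t=15: [55, 56, 55, 56, 56]  (not all equal)
t=16: [25, 24, 25, 24, 24]  (not all equal)
t=17: [73, 72, 73, 72, 72]  (not all equal)
t=18: [25, 24, 25, 24, 24]  (not all equal)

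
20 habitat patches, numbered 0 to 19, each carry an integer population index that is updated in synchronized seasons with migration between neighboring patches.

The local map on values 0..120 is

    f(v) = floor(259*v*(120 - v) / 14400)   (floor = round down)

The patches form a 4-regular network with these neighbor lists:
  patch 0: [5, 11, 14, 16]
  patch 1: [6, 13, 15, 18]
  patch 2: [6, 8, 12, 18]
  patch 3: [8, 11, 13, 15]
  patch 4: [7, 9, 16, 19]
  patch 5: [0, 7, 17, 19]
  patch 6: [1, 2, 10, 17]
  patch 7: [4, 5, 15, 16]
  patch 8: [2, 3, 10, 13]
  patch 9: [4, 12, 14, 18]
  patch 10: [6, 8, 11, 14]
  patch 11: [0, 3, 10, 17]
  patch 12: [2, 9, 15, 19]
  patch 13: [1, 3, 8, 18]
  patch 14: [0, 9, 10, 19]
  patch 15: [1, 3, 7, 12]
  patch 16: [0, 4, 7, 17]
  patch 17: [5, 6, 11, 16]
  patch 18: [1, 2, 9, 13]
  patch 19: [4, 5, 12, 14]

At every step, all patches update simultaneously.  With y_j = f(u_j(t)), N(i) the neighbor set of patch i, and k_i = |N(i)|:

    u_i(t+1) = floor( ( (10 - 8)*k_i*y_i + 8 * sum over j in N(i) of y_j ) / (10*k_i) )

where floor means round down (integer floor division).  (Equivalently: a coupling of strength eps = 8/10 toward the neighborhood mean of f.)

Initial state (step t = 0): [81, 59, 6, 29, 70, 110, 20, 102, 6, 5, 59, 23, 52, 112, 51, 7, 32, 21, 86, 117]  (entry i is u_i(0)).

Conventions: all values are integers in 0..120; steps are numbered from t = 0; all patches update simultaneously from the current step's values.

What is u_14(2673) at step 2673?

Simulating step by step:
t=0: [81, 59, 6, 29, 70, 110, 20, 102, 6, 5, 59, 23, 52, 112, 51, 7, 32, 21, 86, 117]
t=1: [45, 36, 34, 25, 32, 30, 42, 35, 30, 50, 42, 48, 21, 38, 39, 44, 47, 36, 30, 42]
t=2: [57, 55, 48, 53, 56, 54, 55, 54, 51, 50, 56, 55, 53, 49, 58, 49, 55, 56, 54, 49]
t=3: [64, 63, 63, 62, 63, 63, 63, 63, 62, 63, 63, 63, 62, 63, 63, 63, 64, 64, 62, 63]
t=4: [64, 64, 64, 64, 64, 64, 64, 64, 64, 64, 64, 64, 64, 64, 64, 64, 64, 64, 64, 64]
t=5: [64, 64, 64, 64, 64, 64, 64, 64, 64, 64, 64, 64, 64, 64, 64, 64, 64, 64, 64, 64]

Answer: u_14(2673) = 64
Key observation: The state at step 4, [64, 64, 64, 64, 64, 64, 64, 64, 64, 64, 64, 64, 64, 64, 64, 64, 64, 64, 64, 64], reappears at step 5: the system is in a cycle of period 1 from step 4 on.  Therefore the state at step 2673 equals the state at step 4 + ((2673 - 4) mod 1) = 4, which is [64, 64, 64, 64, 64, 64, 64, 64, 64, 64, 64, 64, 64, 64, 64, 64, 64, 64, 64, 64].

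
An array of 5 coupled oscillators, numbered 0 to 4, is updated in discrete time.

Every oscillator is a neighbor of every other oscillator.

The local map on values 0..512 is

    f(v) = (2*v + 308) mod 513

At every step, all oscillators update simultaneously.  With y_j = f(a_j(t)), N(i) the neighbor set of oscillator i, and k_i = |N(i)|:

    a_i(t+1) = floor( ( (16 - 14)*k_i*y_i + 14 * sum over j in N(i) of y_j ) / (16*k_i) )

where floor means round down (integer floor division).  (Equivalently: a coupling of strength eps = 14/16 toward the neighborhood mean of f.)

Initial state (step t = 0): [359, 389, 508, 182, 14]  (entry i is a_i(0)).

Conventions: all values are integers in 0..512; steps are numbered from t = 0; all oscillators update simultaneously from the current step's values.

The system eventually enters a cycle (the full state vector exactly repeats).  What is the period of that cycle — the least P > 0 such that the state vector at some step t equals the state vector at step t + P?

Simulating step by step:
t=0: [359, 389, 508, 182, 14]
t=1: [186, 180, 158, 171, 155]
t=2: [132, 133, 137, 134, 137]
t=3: [64, 64, 63, 64, 63]
t=4: [435, 435, 435, 435, 435]
t=5: [152, 152, 152, 152, 152]
t=6: [99, 99, 99, 99, 99]
t=7: [506, 506, 506, 506, 506]
t=8: [294, 294, 294, 294, 294]
t=9: [383, 383, 383, 383, 383]
t=10: [48, 48, 48, 48, 48]
t=11: [404, 404, 404, 404, 404]
t=12: [90, 90, 90, 90, 90]
t=13: [488, 488, 488, 488, 488]
t=14: [258, 258, 258, 258, 258]
t=15: [311, 311, 311, 311, 311]
t=16: [417, 417, 417, 417, 417]
t=17: [116, 116, 116, 116, 116]
t=18: [27, 27, 27, 27, 27]
t=19: [362, 362, 362, 362, 362]
t=20: [6, 6, 6, 6, 6]
t=21: [320, 320, 320, 320, 320]
t=22: [435, 435, 435, 435, 435]

Answer: 18
Key observation: The state at step 4, [435, 435, 435, 435, 435], reappears at step 22 — and no state repeats earlier — so the cycle the system enters has period 18.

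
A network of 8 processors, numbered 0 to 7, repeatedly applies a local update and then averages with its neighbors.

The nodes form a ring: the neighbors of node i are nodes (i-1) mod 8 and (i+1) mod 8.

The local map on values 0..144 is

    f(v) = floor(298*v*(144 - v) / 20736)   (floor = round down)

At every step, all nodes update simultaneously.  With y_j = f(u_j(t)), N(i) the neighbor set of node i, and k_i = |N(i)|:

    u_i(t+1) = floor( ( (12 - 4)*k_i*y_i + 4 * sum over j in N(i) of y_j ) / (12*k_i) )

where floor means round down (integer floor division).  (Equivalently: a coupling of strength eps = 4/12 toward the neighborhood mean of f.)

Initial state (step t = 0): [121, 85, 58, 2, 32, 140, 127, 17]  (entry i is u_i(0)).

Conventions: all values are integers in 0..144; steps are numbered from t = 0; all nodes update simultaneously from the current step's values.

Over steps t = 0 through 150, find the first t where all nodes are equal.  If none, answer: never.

Simulating step by step:
t=0: [121, 85, 58, 2, 32, 140, 127, 17]  (not all equal)
t=1: [43, 66, 60, 23, 36, 19, 27, 32]  (not all equal)
t=2: [62, 71, 66, 47, 48, 39, 44, 51]  (not all equal)
t=3: [72, 73, 71, 66, 64, 60, 63, 68]  (not all equal)
t=4: [74, 74, 73, 73, 72, 72, 73, 73]  (not all equal)
t=5: [74, 74, 74, 74, 74, 74, 74, 74]  (all equal)

Answer: 5
Key observation: Synchronization is absorbing here: once all nodes are equal they stay equal, and step 5 is the first all-equal step.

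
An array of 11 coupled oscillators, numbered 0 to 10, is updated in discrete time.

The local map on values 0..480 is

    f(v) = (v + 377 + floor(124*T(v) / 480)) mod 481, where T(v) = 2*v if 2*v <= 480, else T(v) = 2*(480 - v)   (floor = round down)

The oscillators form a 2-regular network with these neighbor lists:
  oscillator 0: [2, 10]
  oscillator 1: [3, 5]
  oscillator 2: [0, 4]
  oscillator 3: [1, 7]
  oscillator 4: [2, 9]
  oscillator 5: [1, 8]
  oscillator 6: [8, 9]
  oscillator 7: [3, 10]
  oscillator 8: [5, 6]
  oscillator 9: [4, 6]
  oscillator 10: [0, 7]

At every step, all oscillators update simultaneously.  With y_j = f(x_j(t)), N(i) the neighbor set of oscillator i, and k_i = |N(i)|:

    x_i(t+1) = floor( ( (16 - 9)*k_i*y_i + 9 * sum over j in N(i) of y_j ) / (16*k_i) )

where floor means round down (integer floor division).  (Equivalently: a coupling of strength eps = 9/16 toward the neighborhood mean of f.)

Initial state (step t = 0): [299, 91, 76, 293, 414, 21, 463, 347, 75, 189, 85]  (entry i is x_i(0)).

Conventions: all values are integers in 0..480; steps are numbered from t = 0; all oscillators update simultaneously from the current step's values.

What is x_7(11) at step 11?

Answer: x_7(11) = 95

Derivation:
t=0: [299, 91, 76, 293, 414, 21, 463, 347, 75, 189, 85]
t=1: [135, 209, 182, 221, 204, 190, 214, 222, 221, 279, 178]
t=2: [138, 209, 161, 225, 216, 205, 239, 212, 214, 241, 165]
t=3: [126, 217, 153, 224, 210, 211, 247, 202, 226, 249, 154]
t=4: [110, 225, 140, 222, 203, 224, 256, 190, 238, 249, 137]
t=5: [86, 235, 121, 219, 193, 241, 263, 174, 253, 247, 114]
t=6: [52, 247, 94, 215, 178, 259, 267, 152, 265, 244, 81]
t=7: [214, 253, 191, 206, 156, 268, 269, 122, 271, 237, 171]
t=8: [191, 251, 179, 188, 181, 271, 268, 137, 273, 225, 152]
t=9: [163, 243, 172, 182, 188, 271, 263, 131, 274, 228, 136]
t=10: [135, 239, 159, 175, 190, 270, 263, 118, 274, 232, 111]
t=11: [100, 235, 139, 163, 188, 270, 265, 95, 274, 236, 76]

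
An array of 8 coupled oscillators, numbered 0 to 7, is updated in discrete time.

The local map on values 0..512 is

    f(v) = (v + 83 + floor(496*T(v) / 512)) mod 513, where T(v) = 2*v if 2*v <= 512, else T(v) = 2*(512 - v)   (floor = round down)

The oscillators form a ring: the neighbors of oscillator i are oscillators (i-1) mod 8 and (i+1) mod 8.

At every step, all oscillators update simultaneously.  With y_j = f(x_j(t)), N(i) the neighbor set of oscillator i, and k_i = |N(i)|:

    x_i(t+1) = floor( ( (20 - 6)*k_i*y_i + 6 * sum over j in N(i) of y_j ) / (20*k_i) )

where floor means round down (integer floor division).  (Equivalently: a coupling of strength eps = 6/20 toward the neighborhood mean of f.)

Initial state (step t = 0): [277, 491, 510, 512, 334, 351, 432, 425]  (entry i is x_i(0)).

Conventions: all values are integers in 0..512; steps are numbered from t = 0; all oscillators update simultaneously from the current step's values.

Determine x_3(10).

Simulating step by step:
t=0: [277, 491, 510, 512, 334, 351, 432, 425]
t=1: [251, 128, 85, 107, 220, 223, 169, 182]
t=2: [299, 417, 360, 360, 244, 199, 95, 128]
t=3: [291, 195, 216, 233, 256, 205, 345, 417]
t=4: [249, 173, 202, 256, 289, 204, 218, 198]
t=5: [245, 124, 174, 293, 277, 193, 195, 182]
t=6: [284, 368, 166, 258, 274, 161, 135, 137]
t=7: [311, 204, 120, 278, 267, 147, 414, 455]
t=8: [234, 224, 375, 322, 263, 73, 141, 160]
t=9: [220, 229, 220, 260, 304, 329, 398, 141]
t=10: [262, 234, 235, 296, 279, 246, 244, 408]

Answer: x_3(10) = 296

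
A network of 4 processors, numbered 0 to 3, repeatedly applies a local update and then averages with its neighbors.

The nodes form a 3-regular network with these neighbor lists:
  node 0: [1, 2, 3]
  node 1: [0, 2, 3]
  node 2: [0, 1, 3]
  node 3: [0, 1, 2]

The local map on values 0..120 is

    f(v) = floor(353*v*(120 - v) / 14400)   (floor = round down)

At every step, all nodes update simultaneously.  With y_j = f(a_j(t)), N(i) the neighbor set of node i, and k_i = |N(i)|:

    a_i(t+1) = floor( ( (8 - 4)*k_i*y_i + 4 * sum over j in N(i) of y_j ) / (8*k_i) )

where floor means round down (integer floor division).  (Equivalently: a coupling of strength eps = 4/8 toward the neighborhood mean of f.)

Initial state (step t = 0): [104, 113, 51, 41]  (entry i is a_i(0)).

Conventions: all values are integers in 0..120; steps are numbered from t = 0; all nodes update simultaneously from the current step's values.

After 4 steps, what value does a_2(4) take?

Simulating step by step:
t=0: [104, 113, 51, 41]
t=1: [50, 43, 66, 63]
t=2: [85, 83, 85, 86]
t=3: [72, 73, 72, 72]
t=4: [84, 84, 84, 84]

Answer: a_2(4) = 84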